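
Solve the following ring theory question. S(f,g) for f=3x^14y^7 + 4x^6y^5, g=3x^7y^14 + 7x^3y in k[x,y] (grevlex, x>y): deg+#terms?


LT(f)=3x^14y^7, LT(g)=3x^7y^14
lcm(LM)=x^14y^14
S(f,g) (scaled by 9 to clear denominators) = 3y^7*f - 3x^7*g = 12x^6y^12 - 21x^10y
2 terms, deg 18.
18+2=20


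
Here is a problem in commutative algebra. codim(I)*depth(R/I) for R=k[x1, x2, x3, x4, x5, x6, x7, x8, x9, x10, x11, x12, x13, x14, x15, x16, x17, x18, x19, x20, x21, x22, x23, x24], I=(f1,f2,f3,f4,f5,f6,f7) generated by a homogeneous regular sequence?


codim=7, depth=dim(R/I)=24-7=17
Product=7*17=119


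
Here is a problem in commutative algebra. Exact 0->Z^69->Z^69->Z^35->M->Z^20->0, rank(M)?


Alt sum=0:
(-1)^0*69 + (-1)^1*69 + (-1)^2*35 + (-1)^3*? + (-1)^4*20=0
rank(M)=55


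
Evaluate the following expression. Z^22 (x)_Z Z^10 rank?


rank(M(x)N) = rank(M)*rank(N)
22*10 = 220


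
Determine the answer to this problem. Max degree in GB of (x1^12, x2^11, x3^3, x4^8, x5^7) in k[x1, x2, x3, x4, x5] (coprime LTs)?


Pure powers, coprime LTs => already GB.
Degrees: 12, 11, 3, 8, 7
Max=12


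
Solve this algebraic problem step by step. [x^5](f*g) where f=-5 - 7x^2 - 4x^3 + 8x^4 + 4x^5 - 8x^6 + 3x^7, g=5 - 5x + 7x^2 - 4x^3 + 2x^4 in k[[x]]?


[x^5] = sum a_i*b_j, i+j=5
  -7*-4=28
  -4*7=-28
  8*-5=-40
  4*5=20
Sum=-20


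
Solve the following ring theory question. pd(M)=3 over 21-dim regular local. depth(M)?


pd+depth=depth(R)=21
depth=21-3=18


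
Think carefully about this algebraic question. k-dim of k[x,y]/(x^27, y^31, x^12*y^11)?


k[x,y]/I, I = (x^27, y^31, x^12*y^11)
Rect: 27x31=837. Corner: (27-12)x(31-11)=300.
dim = 837-300 = 537


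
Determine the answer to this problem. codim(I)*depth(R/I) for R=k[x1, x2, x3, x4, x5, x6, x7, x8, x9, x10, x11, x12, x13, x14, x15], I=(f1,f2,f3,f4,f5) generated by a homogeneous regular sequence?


codim=5, depth=dim(R/I)=15-5=10
Product=5*10=50


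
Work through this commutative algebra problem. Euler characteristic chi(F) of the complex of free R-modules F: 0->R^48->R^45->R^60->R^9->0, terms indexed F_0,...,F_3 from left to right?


chi = sum (-1)^i * rank:
(-1)^0*48=48
(-1)^1*45=-45
(-1)^2*60=60
(-1)^3*9=-9
chi=54


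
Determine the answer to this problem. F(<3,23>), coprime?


gcd(3,23)=1 => F=ab-a-b=3*23-3-23=69-26=43


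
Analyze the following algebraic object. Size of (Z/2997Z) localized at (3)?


3-primary part: 2997=3^4*37
Size=3^4=81


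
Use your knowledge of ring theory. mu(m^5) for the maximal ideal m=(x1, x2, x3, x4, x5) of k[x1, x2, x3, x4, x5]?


Graded Nakayama: mu(m^d) = dim_k (m^d/m^(d+1)) = #degree-5 monomials in 5 vars
C(n+d-1,d)=C(9,5)=126


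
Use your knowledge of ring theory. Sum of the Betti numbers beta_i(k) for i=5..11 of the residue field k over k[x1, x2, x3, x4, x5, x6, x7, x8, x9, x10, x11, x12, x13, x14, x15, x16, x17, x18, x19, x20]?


Koszul resolution: beta_i(k)=C(n,i), n=20
C(20,5)=15504, C(20,6)=38760, C(20,7)=77520, C(20,8)=125970, C(20,9)=167960, C(20,10)=184756, C(20,11)=167960
Sum=778430


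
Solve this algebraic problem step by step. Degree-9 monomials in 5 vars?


C(d+n-1,n-1)=C(13,4)=715


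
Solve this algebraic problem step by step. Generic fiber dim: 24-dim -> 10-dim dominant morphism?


dim(fiber)=dim(X)-dim(Y)=24-10=14


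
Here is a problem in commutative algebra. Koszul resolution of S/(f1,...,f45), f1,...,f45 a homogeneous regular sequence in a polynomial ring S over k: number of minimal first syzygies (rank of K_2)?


Regular sequence => Koszul complex is the minimal free resolution.
Syz_1 minimally generated by Koszul relations f_i*e_j - f_j*e_i (i<j): mu(Syz_1) = beta_2 = C(m,2) = m(m-1)/2
m=45
45*44/2 = 990


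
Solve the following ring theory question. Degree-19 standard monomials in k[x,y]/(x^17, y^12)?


k[x,y], I = (x^17, y^12), d = 19
Need i < 17 and d-i < 12.
Range: 8 <= i <= 16.
H(19) = 9


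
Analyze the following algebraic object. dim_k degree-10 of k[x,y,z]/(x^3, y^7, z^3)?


Need i<3, j<7, k<3 with i+j+k=10.
For each i, j ranges over max(0,10-i-2)..min(6,10-i):
  i=0: j in [8,6] -> 0
  i=1: j in [7,6] -> 0
  i=2: j in [6,6] -> 1
H(10) = 0+0+1 = 1


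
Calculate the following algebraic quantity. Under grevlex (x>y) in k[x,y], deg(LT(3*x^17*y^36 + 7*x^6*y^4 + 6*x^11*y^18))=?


LT: 3*x^17*y^36
deg_x=17, deg_y=36
Total=17+36=53


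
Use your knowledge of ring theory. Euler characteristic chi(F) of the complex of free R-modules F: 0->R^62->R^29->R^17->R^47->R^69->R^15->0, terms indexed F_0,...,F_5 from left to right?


chi = sum (-1)^i * rank:
(-1)^0*62=62
(-1)^1*29=-29
(-1)^2*17=17
(-1)^3*47=-47
(-1)^4*69=69
(-1)^5*15=-15
chi=57


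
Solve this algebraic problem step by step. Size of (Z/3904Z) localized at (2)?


2-primary part: 3904=2^6*61
Size=2^6=64


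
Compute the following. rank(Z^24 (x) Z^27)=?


rank(M(x)N) = rank(M)*rank(N)
24*27 = 648


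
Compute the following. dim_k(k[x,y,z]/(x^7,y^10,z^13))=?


Basis: x^iy^jz^k, i<7,j<10,k<13
7*10*13=910


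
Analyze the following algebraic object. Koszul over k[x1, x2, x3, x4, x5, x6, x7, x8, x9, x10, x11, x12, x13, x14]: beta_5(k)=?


C(n,i)=C(14,5)=2002


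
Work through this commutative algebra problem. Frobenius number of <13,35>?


gcd(13,35)=1 => F=ab-a-b=13*35-13-35=455-48=407


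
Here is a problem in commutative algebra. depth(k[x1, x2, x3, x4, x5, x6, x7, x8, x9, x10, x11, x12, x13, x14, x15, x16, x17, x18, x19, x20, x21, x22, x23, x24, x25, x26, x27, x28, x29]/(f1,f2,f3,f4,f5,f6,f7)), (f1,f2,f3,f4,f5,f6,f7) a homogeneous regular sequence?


depth(R)=29
depth(R/I)=29-7=22


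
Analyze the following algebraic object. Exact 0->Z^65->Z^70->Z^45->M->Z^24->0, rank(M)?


Alt sum=0:
(-1)^0*65 + (-1)^1*70 + (-1)^2*45 + (-1)^3*? + (-1)^4*24=0
rank(M)=64


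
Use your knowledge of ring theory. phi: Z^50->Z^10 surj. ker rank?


rank(ker) = 50-10 = 40


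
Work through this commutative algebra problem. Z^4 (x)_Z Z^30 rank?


rank(M(x)N) = rank(M)*rank(N)
4*30 = 120


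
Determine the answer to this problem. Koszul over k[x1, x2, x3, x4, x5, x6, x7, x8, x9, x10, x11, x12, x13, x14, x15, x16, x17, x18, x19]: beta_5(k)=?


C(n,i)=C(19,5)=11628


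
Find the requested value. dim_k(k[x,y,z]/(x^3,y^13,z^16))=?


Basis: x^iy^jz^k, i<3,j<13,k<16
3*13*16=624


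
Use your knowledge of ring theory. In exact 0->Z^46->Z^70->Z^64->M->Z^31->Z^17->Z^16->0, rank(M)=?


Alt sum=0:
(-1)^0*46 + (-1)^1*70 + (-1)^2*64 + (-1)^3*? + (-1)^4*31 + (-1)^5*17 + (-1)^6*16=0
rank(M)=70


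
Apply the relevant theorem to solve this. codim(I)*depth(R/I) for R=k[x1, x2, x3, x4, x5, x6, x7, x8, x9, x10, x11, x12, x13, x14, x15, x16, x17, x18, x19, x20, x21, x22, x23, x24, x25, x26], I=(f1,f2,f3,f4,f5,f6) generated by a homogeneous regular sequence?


codim=6, depth=dim(R/I)=26-6=20
Product=6*20=120


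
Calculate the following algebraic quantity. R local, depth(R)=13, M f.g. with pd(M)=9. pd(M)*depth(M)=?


pd+depth=13
depth=13-9=4
pd*depth=9*4=36


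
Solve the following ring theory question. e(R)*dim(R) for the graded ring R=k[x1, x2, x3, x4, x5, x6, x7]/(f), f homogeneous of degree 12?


e(R)=deg(f)=12, dim(R)=7-1=6
e*dim=12*6=72


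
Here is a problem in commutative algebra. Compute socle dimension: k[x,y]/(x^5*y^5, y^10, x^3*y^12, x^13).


Socle = ann(m) = span of standard monomials u with x*u, y*u in I (staircase corners).
Redundant generators: x^3*y^12
Minimal generators: x^13, x^5*y^5, y^10
Corners: x^4y^9, x^12y^4
Socle dim=2


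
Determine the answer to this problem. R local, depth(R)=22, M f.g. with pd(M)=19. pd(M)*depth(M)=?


pd+depth=22
depth=22-19=3
pd*depth=19*3=57


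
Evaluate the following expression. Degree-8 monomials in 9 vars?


C(d+n-1,n-1)=C(16,8)=12870


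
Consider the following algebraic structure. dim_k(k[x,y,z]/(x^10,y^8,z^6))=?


Basis: x^iy^jz^k, i<10,j<8,k<6
10*8*6=480


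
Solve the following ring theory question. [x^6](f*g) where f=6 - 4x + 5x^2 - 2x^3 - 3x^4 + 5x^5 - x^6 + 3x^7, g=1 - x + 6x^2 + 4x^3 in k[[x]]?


[x^6] = sum a_i*b_j, i+j=6
  -2*4=-8
  -3*6=-18
  5*-1=-5
  -1*1=-1
Sum=-32


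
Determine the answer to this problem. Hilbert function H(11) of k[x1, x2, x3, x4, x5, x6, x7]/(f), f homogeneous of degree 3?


C(17,6)-C(14,6)=12376-3003=9373


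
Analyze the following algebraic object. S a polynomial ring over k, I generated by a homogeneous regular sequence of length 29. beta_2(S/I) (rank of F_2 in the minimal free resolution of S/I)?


Regular sequence => Koszul complex is the minimal free resolution.
Syz_1 minimally generated by Koszul relations f_i*e_j - f_j*e_i (i<j): mu(Syz_1) = beta_2 = C(m,2) = m(m-1)/2
m=29
29*28/2 = 406


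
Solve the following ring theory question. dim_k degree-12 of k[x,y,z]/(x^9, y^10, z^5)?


Need i<9, j<10, k<5 with i+j+k=12.
For each i, j ranges over max(0,12-i-4)..min(9,12-i):
  i=0: j in [8,9] -> 2
  i=1: j in [7,9] -> 3
  i=2: j in [6,9] -> 4
  i=3: j in [5,9] -> 5
  i=4: j in [4,8] -> 5
  i=5: j in [3,7] -> 5
  i=6: j in [2,6] -> 5
  i=7: j in [1,5] -> 5
  i=8: j in [0,4] -> 5
H(12) = 2+3+4+5+5+5+5+5+5 = 39


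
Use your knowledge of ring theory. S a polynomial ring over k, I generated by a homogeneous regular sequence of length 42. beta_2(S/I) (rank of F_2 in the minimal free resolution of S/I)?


Regular sequence => Koszul complex is the minimal free resolution.
Syz_1 minimally generated by Koszul relations f_i*e_j - f_j*e_i (i<j): mu(Syz_1) = beta_2 = C(m,2) = m(m-1)/2
m=42
42*41/2 = 861


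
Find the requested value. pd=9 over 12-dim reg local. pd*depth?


pd+depth=12
depth=12-9=3
pd*depth=9*3=27


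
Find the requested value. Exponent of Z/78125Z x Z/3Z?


Exponent = lcm of the cyclic orders; pairwise coprime => product.
5^7*3^1=78125*3=234375


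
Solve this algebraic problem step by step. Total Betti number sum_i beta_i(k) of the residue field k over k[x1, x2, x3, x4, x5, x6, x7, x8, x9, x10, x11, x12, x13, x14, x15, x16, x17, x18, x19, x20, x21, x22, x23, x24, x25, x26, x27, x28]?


Koszul resolution: beta_i(k)=C(n,i), n=28
sum_i C(28,i) = 2^28 = 268435456


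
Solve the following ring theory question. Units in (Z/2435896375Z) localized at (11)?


Local ring = Z/19487171Z.
phi(19487171) = 11^6*(11-1) = 17715610


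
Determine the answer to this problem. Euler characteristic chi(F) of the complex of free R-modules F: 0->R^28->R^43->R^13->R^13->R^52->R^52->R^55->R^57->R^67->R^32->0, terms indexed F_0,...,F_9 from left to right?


chi = sum (-1)^i * rank:
(-1)^0*28=28
(-1)^1*43=-43
(-1)^2*13=13
(-1)^3*13=-13
(-1)^4*52=52
(-1)^5*52=-52
(-1)^6*55=55
(-1)^7*57=-57
(-1)^8*67=67
(-1)^9*32=-32
chi=18


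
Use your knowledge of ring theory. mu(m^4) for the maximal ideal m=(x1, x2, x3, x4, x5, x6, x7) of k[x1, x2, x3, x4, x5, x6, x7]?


Graded Nakayama: mu(m^d) = dim_k (m^d/m^(d+1)) = #degree-4 monomials in 7 vars
C(n+d-1,d)=C(10,4)=210


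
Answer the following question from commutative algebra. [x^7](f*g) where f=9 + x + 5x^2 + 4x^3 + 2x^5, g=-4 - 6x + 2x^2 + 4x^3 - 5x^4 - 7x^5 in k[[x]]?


[x^7] = sum a_i*b_j, i+j=7
  5*-7=-35
  4*-5=-20
  2*2=4
Sum=-51


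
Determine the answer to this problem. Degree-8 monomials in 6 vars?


C(d+n-1,n-1)=C(13,5)=1287


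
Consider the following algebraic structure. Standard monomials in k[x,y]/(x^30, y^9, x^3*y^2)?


k[x,y]/I, I = (x^30, y^9, x^3*y^2)
Rect: 30x9=270. Corner: (30-3)x(9-2)=189.
dim = 270-189 = 81


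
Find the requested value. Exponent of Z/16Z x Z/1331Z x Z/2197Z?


Exponent = lcm of the cyclic orders; pairwise coprime => product.
2^4*11^3*13^3=16*1331*2197=46787312


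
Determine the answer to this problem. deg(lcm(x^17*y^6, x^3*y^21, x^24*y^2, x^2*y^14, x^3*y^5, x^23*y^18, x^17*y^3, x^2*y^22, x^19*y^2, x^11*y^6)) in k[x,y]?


lcm = componentwise max:
x: max(17,3,24,2,3,23,17,2,19,11)=24
y: max(6,21,2,14,5,18,3,22,2,6)=22
Total=24+22=46


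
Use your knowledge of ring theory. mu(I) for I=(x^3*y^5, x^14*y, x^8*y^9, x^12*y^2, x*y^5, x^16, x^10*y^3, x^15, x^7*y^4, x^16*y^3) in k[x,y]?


Remove redundant (divisible by others).
x^3*y^5 redundant.
x^16*y^3 redundant.
x^8*y^9 redundant.
x^16 redundant.
Min: x^15, x^14*y, x^12*y^2, x^10*y^3, x^7*y^4, x*y^5
Count=6


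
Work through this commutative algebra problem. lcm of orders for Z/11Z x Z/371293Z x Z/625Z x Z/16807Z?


Exponent = lcm of the cyclic orders; pairwise coprime => product.
11^1*13^5*5^4*7^5=11*371293*625*16807=42902209975625


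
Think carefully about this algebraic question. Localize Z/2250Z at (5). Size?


5-primary part: 2250=5^3*18
Size=5^3=125


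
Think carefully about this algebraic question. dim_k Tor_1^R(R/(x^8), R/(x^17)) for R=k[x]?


Tor_1(R/I,R/J)=(I cap J)/IJ=(x^17)/(x^25)
dim=25-17=min(8,17)=8


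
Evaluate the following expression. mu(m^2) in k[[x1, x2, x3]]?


C(n+d-1,d)=C(4,2)=6


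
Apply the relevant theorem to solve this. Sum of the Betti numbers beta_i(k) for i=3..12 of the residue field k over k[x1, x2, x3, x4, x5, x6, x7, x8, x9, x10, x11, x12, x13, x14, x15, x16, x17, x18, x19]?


Koszul resolution: beta_i(k)=C(n,i), n=19
C(19,3)=969, C(19,4)=3876, C(19,5)=11628, C(19,6)=27132, C(19,7)=50388, C(19,8)=75582, C(19,9)=92378, C(19,10)=92378, C(19,11)=75582, C(19,12)=50388
Sum=480301


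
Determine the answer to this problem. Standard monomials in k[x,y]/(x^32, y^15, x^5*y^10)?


k[x,y]/I, I = (x^32, y^15, x^5*y^10)
Rect: 32x15=480. Corner: (32-5)x(15-10)=135.
dim = 480-135 = 345


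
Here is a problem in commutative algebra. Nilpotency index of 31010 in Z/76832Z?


31010^k mod 76832:
k=1: 31010
k=2: 67620
k=3: 74088
k=4: 38416
k=5: 0
First zero at k = 5


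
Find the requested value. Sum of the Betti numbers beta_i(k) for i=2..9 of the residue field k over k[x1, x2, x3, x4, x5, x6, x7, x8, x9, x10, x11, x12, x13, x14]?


Koszul resolution: beta_i(k)=C(n,i), n=14
C(14,2)=91, C(14,3)=364, C(14,4)=1001, C(14,5)=2002, C(14,6)=3003, C(14,7)=3432, C(14,8)=3003, C(14,9)=2002
Sum=14898


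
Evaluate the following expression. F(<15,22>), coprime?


gcd(15,22)=1 => F=ab-a-b=15*22-15-22=330-37=293


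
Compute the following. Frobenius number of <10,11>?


gcd(10,11)=1 => F=ab-a-b=10*11-10-11=110-21=89


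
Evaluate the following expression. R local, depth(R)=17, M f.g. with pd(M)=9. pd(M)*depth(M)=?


pd+depth=17
depth=17-9=8
pd*depth=9*8=72


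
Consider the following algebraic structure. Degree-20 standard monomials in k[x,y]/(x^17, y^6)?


k[x,y], I = (x^17, y^6), d = 20
Need i < 17 and d-i < 6.
Range: 15 <= i <= 16.
H(20) = 2


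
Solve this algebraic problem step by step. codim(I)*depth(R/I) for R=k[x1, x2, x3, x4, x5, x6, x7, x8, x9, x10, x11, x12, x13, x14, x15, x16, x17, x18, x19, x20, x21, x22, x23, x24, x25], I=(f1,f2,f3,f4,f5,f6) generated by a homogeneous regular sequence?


codim=6, depth=dim(R/I)=25-6=19
Product=6*19=114


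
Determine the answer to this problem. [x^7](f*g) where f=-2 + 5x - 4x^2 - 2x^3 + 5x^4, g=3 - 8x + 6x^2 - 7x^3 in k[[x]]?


[x^7] = sum a_i*b_j, i+j=7
  5*-7=-35
Sum=-35


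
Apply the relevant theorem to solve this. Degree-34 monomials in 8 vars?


C(d+n-1,n-1)=C(41,7)=22481940


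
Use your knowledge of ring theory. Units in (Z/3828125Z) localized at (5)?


Local ring = Z/78125Z.
phi(78125) = 5^6*(5-1) = 62500


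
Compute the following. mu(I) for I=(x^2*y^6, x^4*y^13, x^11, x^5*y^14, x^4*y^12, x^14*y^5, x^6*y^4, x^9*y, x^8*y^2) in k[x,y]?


Remove redundant (divisible by others).
x^14*y^5 redundant.
x^5*y^14 redundant.
x^4*y^13 redundant.
x^4*y^12 redundant.
Min: x^11, x^9*y, x^8*y^2, x^6*y^4, x^2*y^6
Count=5


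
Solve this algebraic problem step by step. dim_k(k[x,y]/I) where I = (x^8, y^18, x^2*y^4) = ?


k[x,y]/I, I = (x^8, y^18, x^2*y^4)
Rect: 8x18=144. Corner: (8-2)x(18-4)=84.
dim = 144-84 = 60


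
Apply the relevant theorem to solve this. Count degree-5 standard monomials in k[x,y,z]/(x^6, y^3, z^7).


Need i<6, j<3, k<7 with i+j+k=5.
For each i, j ranges over max(0,5-i-6)..min(2,5-i):
  i=0: j in [0,2] -> 3
  i=1: j in [0,2] -> 3
  i=2: j in [0,2] -> 3
  i=3: j in [0,2] -> 3
  i=4: j in [0,1] -> 2
  i=5: j in [0,0] -> 1
H(5) = 3+3+3+3+2+1 = 15


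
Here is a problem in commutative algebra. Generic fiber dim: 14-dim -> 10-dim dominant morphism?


dim(fiber)=dim(X)-dim(Y)=14-10=4


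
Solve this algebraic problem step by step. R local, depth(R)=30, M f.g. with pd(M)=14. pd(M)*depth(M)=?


pd+depth=30
depth=30-14=16
pd*depth=14*16=224


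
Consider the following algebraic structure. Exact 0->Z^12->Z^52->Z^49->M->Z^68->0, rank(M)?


Alt sum=0:
(-1)^0*12 + (-1)^1*52 + (-1)^2*49 + (-1)^3*? + (-1)^4*68=0
rank(M)=77


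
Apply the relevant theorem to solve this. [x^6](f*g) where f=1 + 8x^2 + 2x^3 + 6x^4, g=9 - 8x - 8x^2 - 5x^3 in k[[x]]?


[x^6] = sum a_i*b_j, i+j=6
  2*-5=-10
  6*-8=-48
Sum=-58


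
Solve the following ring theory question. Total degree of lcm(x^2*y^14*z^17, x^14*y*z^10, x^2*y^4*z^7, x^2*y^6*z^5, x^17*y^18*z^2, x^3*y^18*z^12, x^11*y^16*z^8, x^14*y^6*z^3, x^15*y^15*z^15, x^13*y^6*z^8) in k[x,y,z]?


lcm = componentwise max:
x: max(2,14,2,2,17,3,11,14,15,13)=17
y: max(14,1,4,6,18,18,16,6,15,6)=18
z: max(17,10,7,5,2,12,8,3,15,8)=17
Total=17+18+17=52


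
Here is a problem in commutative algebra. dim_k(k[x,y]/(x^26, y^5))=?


Basis: x^i*y^j, i<26, j<5
26*5=130


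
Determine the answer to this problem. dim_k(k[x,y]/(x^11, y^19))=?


Basis: x^i*y^j, i<11, j<19
11*19=209


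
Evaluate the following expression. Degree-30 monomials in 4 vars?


C(d+n-1,n-1)=C(33,3)=5456


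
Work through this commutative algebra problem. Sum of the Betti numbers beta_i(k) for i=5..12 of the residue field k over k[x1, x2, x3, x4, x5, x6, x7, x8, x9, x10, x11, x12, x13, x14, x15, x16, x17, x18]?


Koszul resolution: beta_i(k)=C(n,i), n=18
C(18,5)=8568, C(18,6)=18564, C(18,7)=31824, C(18,8)=43758, C(18,9)=48620, C(18,10)=43758, C(18,11)=31824, C(18,12)=18564
Sum=245480


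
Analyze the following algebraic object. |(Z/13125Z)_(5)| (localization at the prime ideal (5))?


5-primary part: 13125=5^4*21
Size=5^4=625


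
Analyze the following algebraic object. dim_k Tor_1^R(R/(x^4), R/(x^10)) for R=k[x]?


Tor_1(R/I,R/J)=(I cap J)/IJ=(x^10)/(x^14)
dim=14-10=min(4,10)=4


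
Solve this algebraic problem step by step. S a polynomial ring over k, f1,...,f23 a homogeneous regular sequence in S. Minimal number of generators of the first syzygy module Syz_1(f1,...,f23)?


Regular sequence => Koszul complex is the minimal free resolution.
Syz_1 minimally generated by Koszul relations f_i*e_j - f_j*e_i (i<j): mu(Syz_1) = beta_2 = C(m,2) = m(m-1)/2
m=23
23*22/2 = 253


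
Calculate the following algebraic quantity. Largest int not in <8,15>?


gcd(8,15)=1 => F=ab-a-b=8*15-8-15=120-23=97


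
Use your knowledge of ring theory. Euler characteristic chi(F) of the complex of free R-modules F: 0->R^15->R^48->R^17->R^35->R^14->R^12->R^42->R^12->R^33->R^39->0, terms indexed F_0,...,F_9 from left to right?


chi = sum (-1)^i * rank:
(-1)^0*15=15
(-1)^1*48=-48
(-1)^2*17=17
(-1)^3*35=-35
(-1)^4*14=14
(-1)^5*12=-12
(-1)^6*42=42
(-1)^7*12=-12
(-1)^8*33=33
(-1)^9*39=-39
chi=-25


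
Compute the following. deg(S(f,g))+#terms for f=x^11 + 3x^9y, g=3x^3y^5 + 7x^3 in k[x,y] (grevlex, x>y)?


LT(f)=x^11, LT(g)=3x^3y^5
lcm(LM)=x^11y^5
S(f,g) (scaled by 3 to clear denominators) = 3y^5*f - x^8*g = 9x^9y^6 - 7x^11
2 terms, deg 15.
15+2=17


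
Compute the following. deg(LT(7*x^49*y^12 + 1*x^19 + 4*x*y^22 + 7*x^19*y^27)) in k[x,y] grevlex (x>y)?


LT: 7*x^49*y^12
deg_x=49, deg_y=12
Total=49+12=61


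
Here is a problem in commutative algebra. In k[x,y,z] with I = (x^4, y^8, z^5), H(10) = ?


Need i<4, j<8, k<5 with i+j+k=10.
For each i, j ranges over max(0,10-i-4)..min(7,10-i):
  i=0: j in [6,7] -> 2
  i=1: j in [5,7] -> 3
  i=2: j in [4,7] -> 4
  i=3: j in [3,7] -> 5
H(10) = 2+3+4+5 = 14


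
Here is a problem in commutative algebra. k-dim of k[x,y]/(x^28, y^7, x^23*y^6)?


k[x,y]/I, I = (x^28, y^7, x^23*y^6)
Rect: 28x7=196. Corner: (28-23)x(7-6)=5.
dim = 196-5 = 191


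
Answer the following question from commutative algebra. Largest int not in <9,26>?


gcd(9,26)=1 => F=ab-a-b=9*26-9-26=234-35=199


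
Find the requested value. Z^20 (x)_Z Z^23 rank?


rank(M(x)N) = rank(M)*rank(N)
20*23 = 460


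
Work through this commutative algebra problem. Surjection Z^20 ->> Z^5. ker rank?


rank(ker) = 20-5 = 15


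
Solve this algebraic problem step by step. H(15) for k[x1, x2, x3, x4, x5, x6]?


C(d+n-1,n-1)=C(20,5)=15504


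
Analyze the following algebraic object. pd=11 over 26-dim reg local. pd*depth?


pd+depth=26
depth=26-11=15
pd*depth=11*15=165


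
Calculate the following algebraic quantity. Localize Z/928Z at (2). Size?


2-primary part: 928=2^5*29
Size=2^5=32


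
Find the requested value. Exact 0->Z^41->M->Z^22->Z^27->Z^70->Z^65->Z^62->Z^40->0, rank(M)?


Alt sum=0:
(-1)^0*41 + (-1)^1*? + (-1)^2*22 + (-1)^3*27 + (-1)^4*70 + (-1)^5*65 + (-1)^6*62 + (-1)^7*40=0
rank(M)=63


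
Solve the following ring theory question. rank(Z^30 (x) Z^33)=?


rank(M(x)N) = rank(M)*rank(N)
30*33 = 990


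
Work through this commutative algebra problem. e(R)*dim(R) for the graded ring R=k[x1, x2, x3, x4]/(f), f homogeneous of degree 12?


e(R)=deg(f)=12, dim(R)=4-1=3
e*dim=12*3=36


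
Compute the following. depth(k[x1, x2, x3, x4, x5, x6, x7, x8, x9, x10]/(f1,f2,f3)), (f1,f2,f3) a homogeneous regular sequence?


depth(R)=10
depth(R/I)=10-3=7


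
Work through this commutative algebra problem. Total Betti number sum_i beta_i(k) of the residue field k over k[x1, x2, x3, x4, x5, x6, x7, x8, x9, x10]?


Koszul resolution: beta_i(k)=C(n,i), n=10
sum_i C(10,i) = 2^10 = 1024


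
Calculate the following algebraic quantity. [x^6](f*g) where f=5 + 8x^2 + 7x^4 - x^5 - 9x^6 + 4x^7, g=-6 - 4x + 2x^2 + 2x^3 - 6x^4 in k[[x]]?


[x^6] = sum a_i*b_j, i+j=6
  8*-6=-48
  7*2=14
  -1*-4=4
  -9*-6=54
Sum=24


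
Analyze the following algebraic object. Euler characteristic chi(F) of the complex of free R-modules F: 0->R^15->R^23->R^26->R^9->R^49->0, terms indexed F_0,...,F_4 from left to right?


chi = sum (-1)^i * rank:
(-1)^0*15=15
(-1)^1*23=-23
(-1)^2*26=26
(-1)^3*9=-9
(-1)^4*49=49
chi=58


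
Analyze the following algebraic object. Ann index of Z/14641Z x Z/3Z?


Exponent = lcm of the cyclic orders; pairwise coprime => product.
11^4*3^1=14641*3=43923


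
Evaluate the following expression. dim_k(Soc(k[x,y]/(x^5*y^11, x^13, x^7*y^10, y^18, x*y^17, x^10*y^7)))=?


Socle = ann(m) = span of standard monomials u with x*u, y*u in I (staircase corners).
Minimal generators: x^13, x^10*y^7, x^7*y^10, x^5*y^11, x*y^17, y^18
Corners: y^17, x^4y^16, x^6y^10, x^9y^9, x^12y^6
Socle dim=5


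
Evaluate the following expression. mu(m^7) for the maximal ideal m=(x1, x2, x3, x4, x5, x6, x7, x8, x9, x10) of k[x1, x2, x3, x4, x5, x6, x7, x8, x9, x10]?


Graded Nakayama: mu(m^d) = dim_k (m^d/m^(d+1)) = #degree-7 monomials in 10 vars
C(n+d-1,d)=C(16,7)=11440


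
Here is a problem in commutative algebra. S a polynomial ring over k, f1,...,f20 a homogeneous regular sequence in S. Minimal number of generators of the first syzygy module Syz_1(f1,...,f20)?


Regular sequence => Koszul complex is the minimal free resolution.
Syz_1 minimally generated by Koszul relations f_i*e_j - f_j*e_i (i<j): mu(Syz_1) = beta_2 = C(m,2) = m(m-1)/2
m=20
20*19/2 = 190


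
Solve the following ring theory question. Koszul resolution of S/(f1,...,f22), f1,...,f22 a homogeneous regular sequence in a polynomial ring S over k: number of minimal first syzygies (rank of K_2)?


Regular sequence => Koszul complex is the minimal free resolution.
Syz_1 minimally generated by Koszul relations f_i*e_j - f_j*e_i (i<j): mu(Syz_1) = beta_2 = C(m,2) = m(m-1)/2
m=22
22*21/2 = 231


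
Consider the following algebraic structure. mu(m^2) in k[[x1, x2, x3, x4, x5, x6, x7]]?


C(n+d-1,d)=C(8,2)=28


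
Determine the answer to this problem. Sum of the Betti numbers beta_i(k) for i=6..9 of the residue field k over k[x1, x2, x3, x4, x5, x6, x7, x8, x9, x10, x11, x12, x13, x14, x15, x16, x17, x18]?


Koszul resolution: beta_i(k)=C(n,i), n=18
C(18,6)=18564, C(18,7)=31824, C(18,8)=43758, C(18,9)=48620
Sum=142766


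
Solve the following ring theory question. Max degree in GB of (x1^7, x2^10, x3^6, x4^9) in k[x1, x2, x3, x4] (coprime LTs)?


Pure powers, coprime LTs => already GB.
Degrees: 7, 10, 6, 9
Max=10


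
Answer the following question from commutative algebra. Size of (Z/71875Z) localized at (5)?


5-primary part: 71875=5^5*23
Size=5^5=3125


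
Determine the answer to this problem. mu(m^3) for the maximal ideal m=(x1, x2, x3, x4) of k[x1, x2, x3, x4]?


Graded Nakayama: mu(m^d) = dim_k (m^d/m^(d+1)) = #degree-3 monomials in 4 vars
C(n+d-1,d)=C(6,3)=20


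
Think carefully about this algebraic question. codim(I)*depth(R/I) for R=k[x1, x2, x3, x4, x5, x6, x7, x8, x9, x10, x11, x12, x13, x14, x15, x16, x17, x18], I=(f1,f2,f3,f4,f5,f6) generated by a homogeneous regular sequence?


codim=6, depth=dim(R/I)=18-6=12
Product=6*12=72


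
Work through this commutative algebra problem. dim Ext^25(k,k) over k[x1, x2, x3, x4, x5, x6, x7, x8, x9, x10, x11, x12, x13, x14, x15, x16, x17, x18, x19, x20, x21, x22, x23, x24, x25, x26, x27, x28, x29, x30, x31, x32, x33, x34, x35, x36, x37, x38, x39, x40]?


C(n,i)=C(40,25)=40225345056


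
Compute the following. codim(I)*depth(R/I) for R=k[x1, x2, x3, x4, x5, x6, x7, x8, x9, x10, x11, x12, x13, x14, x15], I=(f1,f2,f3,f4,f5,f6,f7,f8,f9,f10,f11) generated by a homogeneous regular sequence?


codim=11, depth=dim(R/I)=15-11=4
Product=11*4=44


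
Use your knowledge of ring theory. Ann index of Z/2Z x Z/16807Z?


Exponent = lcm of the cyclic orders; pairwise coprime => product.
2^1*7^5=2*16807=33614


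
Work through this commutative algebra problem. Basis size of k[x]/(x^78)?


Basis: 1,x,...,x^77
dim=78


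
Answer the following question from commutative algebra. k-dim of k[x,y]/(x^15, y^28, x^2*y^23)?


k[x,y]/I, I = (x^15, y^28, x^2*y^23)
Rect: 15x28=420. Corner: (15-2)x(28-23)=65.
dim = 420-65 = 355


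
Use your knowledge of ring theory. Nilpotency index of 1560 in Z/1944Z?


1560^k mod 1944:
k=1: 1560
k=2: 1656
k=3: 1728
k=4: 1296
k=5: 0
First zero at k = 5


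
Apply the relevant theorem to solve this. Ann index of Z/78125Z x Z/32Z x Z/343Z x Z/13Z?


Exponent = lcm of the cyclic orders; pairwise coprime => product.
5^7*2^5*7^3*13^1=78125*32*343*13=11147500000


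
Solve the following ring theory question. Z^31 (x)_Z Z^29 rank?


rank(M(x)N) = rank(M)*rank(N)
31*29 = 899


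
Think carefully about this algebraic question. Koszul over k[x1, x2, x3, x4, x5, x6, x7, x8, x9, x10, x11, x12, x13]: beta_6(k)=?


C(n,i)=C(13,6)=1716


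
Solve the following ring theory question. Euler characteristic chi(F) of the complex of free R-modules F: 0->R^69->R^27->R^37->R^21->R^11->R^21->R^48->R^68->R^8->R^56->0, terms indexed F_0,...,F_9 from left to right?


chi = sum (-1)^i * rank:
(-1)^0*69=69
(-1)^1*27=-27
(-1)^2*37=37
(-1)^3*21=-21
(-1)^4*11=11
(-1)^5*21=-21
(-1)^6*48=48
(-1)^7*68=-68
(-1)^8*8=8
(-1)^9*56=-56
chi=-20


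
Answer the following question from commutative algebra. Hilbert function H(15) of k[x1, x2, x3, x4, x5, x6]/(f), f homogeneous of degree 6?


C(20,5)-C(14,5)=15504-2002=13502


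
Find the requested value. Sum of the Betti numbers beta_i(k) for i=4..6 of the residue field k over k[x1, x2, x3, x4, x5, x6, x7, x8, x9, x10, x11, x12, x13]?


Koszul resolution: beta_i(k)=C(n,i), n=13
C(13,4)=715, C(13,5)=1287, C(13,6)=1716
Sum=3718


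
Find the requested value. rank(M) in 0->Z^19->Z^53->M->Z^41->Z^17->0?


Alt sum=0:
(-1)^0*19 + (-1)^1*53 + (-1)^2*? + (-1)^3*41 + (-1)^4*17=0
rank(M)=58


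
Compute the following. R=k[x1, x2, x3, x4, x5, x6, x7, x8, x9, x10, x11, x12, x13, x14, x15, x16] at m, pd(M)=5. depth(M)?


pd+depth=depth(R)=16
depth=16-5=11


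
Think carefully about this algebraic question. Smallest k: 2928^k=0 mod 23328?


2928^k mod 23328:
k=1: 2928
k=2: 11808
k=3: 1728
k=4: 20736
k=5: 15552
k=6: 0
First zero at k = 6


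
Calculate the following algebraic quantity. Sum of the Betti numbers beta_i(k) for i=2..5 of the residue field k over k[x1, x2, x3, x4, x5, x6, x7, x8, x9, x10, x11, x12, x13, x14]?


Koszul resolution: beta_i(k)=C(n,i), n=14
C(14,2)=91, C(14,3)=364, C(14,4)=1001, C(14,5)=2002
Sum=3458


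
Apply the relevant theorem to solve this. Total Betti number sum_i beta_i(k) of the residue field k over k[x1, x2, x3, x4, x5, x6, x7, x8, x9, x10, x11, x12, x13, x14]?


Koszul resolution: beta_i(k)=C(n,i), n=14
sum_i C(14,i) = 2^14 = 16384


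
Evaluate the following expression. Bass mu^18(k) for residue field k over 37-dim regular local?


C(n,i)=C(37,18)=17672631900


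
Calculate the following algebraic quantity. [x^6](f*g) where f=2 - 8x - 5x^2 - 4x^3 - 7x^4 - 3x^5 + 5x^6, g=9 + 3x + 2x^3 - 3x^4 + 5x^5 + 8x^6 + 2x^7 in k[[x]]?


[x^6] = sum a_i*b_j, i+j=6
  2*8=16
  -8*5=-40
  -5*-3=15
  -4*2=-8
  -3*3=-9
  5*9=45
Sum=19


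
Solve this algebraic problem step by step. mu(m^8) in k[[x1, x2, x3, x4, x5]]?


C(n+d-1,d)=C(12,8)=495


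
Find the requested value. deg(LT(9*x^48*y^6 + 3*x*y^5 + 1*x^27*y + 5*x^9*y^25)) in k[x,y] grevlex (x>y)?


LT: 9*x^48*y^6
deg_x=48, deg_y=6
Total=48+6=54


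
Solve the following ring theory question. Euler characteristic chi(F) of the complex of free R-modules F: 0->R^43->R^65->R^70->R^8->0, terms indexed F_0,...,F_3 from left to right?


chi = sum (-1)^i * rank:
(-1)^0*43=43
(-1)^1*65=-65
(-1)^2*70=70
(-1)^3*8=-8
chi=40


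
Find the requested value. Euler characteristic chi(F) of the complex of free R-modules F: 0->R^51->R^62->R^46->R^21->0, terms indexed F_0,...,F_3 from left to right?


chi = sum (-1)^i * rank:
(-1)^0*51=51
(-1)^1*62=-62
(-1)^2*46=46
(-1)^3*21=-21
chi=14


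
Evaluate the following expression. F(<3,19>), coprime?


gcd(3,19)=1 => F=ab-a-b=3*19-3-19=57-22=35


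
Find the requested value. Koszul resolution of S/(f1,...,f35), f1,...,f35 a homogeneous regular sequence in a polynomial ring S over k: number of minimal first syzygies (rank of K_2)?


Regular sequence => Koszul complex is the minimal free resolution.
Syz_1 minimally generated by Koszul relations f_i*e_j - f_j*e_i (i<j): mu(Syz_1) = beta_2 = C(m,2) = m(m-1)/2
m=35
35*34/2 = 595


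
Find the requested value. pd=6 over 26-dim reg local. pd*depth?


pd+depth=26
depth=26-6=20
pd*depth=6*20=120


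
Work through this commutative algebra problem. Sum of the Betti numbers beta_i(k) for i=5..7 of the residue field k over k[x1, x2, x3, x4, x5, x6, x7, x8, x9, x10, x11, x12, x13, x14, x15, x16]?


Koszul resolution: beta_i(k)=C(n,i), n=16
C(16,5)=4368, C(16,6)=8008, C(16,7)=11440
Sum=23816


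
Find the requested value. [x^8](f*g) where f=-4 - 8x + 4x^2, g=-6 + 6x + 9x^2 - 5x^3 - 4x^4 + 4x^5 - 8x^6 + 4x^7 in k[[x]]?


[x^8] = sum a_i*b_j, i+j=8
  -8*4=-32
  4*-8=-32
Sum=-64


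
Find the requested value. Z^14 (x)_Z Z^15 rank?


rank(M(x)N) = rank(M)*rank(N)
14*15 = 210


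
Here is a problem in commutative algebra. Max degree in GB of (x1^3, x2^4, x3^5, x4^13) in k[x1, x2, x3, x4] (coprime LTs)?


Pure powers, coprime LTs => already GB.
Degrees: 3, 4, 5, 13
Max=13


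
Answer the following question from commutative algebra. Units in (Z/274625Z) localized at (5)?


Local ring = Z/125Z.
phi(125) = 5^2*(5-1) = 100


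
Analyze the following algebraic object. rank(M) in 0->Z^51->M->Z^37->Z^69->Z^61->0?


Alt sum=0:
(-1)^0*51 + (-1)^1*? + (-1)^2*37 + (-1)^3*69 + (-1)^4*61=0
rank(M)=80


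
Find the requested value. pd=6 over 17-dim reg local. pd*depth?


pd+depth=17
depth=17-6=11
pd*depth=6*11=66


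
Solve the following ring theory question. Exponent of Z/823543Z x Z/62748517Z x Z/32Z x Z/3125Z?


Exponent = lcm of the cyclic orders; pairwise coprime => product.
7^7*13^7*2^5*5^5=823543*62748517*32*3125=5167610193573100000


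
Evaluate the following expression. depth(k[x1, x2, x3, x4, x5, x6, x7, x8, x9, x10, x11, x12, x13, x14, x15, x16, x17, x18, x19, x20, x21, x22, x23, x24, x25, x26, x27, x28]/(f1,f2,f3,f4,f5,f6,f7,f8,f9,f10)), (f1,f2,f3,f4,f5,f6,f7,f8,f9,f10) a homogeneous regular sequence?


depth(R)=28
depth(R/I)=28-10=18


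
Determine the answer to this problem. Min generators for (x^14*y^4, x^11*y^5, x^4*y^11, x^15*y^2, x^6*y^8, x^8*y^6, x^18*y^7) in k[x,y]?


Remove redundant (divisible by others).
x^18*y^7 redundant.
Min: x^15*y^2, x^14*y^4, x^11*y^5, x^8*y^6, x^6*y^8, x^4*y^11
Count=6


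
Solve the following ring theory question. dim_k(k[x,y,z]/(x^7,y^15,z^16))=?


Basis: x^iy^jz^k, i<7,j<15,k<16
7*15*16=1680


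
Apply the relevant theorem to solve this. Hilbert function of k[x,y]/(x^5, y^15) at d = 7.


k[x,y], I = (x^5, y^15), d = 7
Need i < 5 and d-i < 15.
Range: 0 <= i <= 4.
H(7) = 5


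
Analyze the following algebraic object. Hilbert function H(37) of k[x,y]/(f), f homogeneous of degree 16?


H(t)=d for t>=d-1.
d=16, t=37
H(37)=16


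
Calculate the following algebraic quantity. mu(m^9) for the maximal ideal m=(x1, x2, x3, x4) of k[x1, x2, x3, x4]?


Graded Nakayama: mu(m^d) = dim_k (m^d/m^(d+1)) = #degree-9 monomials in 4 vars
C(n+d-1,d)=C(12,9)=220


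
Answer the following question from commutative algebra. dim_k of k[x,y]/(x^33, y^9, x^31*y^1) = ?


k[x,y]/I, I = (x^33, y^9, x^31*y^1)
Rect: 33x9=297. Corner: (33-31)x(9-1)=16.
dim = 297-16 = 281


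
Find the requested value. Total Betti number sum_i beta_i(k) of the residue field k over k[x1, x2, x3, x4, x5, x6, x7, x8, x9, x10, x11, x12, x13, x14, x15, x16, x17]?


Koszul resolution: beta_i(k)=C(n,i), n=17
sum_i C(17,i) = 2^17 = 131072


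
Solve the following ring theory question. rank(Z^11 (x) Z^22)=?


rank(M(x)N) = rank(M)*rank(N)
11*22 = 242


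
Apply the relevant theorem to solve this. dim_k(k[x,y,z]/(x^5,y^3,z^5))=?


Basis: x^iy^jz^k, i<5,j<3,k<5
5*3*5=75


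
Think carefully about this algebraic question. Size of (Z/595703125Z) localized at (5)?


5-primary part: 595703125=5^10*61
Size=5^10=9765625


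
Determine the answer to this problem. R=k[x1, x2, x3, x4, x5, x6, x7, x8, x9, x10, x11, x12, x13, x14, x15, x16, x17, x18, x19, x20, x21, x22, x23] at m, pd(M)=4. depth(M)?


pd+depth=depth(R)=23
depth=23-4=19


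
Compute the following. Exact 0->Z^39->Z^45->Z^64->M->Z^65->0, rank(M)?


Alt sum=0:
(-1)^0*39 + (-1)^1*45 + (-1)^2*64 + (-1)^3*? + (-1)^4*65=0
rank(M)=123


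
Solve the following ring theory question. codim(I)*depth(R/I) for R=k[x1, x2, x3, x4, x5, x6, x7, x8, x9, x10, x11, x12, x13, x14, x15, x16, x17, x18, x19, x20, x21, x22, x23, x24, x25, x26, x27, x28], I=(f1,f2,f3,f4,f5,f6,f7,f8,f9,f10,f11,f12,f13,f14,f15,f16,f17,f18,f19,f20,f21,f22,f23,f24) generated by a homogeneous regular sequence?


codim=24, depth=dim(R/I)=28-24=4
Product=24*4=96


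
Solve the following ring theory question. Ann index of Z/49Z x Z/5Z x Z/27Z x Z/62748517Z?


Exponent = lcm of the cyclic orders; pairwise coprime => product.
7^2*5^1*3^3*13^7=49*5*27*62748517=415081439955


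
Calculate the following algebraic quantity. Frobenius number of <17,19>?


gcd(17,19)=1 => F=ab-a-b=17*19-17-19=323-36=287


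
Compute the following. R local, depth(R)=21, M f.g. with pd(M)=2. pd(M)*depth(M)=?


pd+depth=21
depth=21-2=19
pd*depth=2*19=38


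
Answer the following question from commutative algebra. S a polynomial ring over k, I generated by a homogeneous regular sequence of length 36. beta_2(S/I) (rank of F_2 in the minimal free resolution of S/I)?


Regular sequence => Koszul complex is the minimal free resolution.
Syz_1 minimally generated by Koszul relations f_i*e_j - f_j*e_i (i<j): mu(Syz_1) = beta_2 = C(m,2) = m(m-1)/2
m=36
36*35/2 = 630


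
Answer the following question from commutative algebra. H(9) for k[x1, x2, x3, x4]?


C(d+n-1,n-1)=C(12,3)=220


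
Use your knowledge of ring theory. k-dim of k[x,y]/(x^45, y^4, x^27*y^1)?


k[x,y]/I, I = (x^45, y^4, x^27*y^1)
Rect: 45x4=180. Corner: (45-27)x(4-1)=54.
dim = 180-54 = 126


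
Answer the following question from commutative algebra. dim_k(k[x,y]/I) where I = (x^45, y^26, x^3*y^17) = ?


k[x,y]/I, I = (x^45, y^26, x^3*y^17)
Rect: 45x26=1170. Corner: (45-3)x(26-17)=378.
dim = 1170-378 = 792


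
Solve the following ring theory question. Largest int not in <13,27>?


gcd(13,27)=1 => F=ab-a-b=13*27-13-27=351-40=311


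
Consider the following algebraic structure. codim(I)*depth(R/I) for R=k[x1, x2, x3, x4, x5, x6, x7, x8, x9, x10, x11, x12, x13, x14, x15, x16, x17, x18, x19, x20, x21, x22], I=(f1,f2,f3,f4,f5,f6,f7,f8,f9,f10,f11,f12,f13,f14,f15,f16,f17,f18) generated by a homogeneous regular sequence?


codim=18, depth=dim(R/I)=22-18=4
Product=18*4=72


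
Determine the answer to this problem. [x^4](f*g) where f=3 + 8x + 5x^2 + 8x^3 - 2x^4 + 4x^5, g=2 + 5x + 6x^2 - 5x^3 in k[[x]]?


[x^4] = sum a_i*b_j, i+j=4
  8*-5=-40
  5*6=30
  8*5=40
  -2*2=-4
Sum=26


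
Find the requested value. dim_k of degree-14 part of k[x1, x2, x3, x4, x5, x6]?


C(d+n-1,n-1)=C(19,5)=11628


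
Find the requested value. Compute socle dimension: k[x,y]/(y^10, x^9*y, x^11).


Socle = ann(m) = span of standard monomials u with x*u, y*u in I (staircase corners).
Minimal generators: x^11, x^9*y, y^10
Corners: x^8y^9, x^10
Socle dim=2


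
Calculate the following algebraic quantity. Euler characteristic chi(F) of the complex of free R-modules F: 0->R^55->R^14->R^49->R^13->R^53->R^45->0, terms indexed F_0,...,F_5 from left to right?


chi = sum (-1)^i * rank:
(-1)^0*55=55
(-1)^1*14=-14
(-1)^2*49=49
(-1)^3*13=-13
(-1)^4*53=53
(-1)^5*45=-45
chi=85


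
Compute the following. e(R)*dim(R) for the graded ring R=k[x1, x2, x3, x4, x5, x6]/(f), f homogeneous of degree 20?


e(R)=deg(f)=20, dim(R)=6-1=5
e*dim=20*5=100


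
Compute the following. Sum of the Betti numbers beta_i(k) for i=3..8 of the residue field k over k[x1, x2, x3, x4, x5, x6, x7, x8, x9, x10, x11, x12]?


Koszul resolution: beta_i(k)=C(n,i), n=12
C(12,3)=220, C(12,4)=495, C(12,5)=792, C(12,6)=924, C(12,7)=792, C(12,8)=495
Sum=3718


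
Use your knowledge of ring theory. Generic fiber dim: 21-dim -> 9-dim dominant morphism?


dim(fiber)=dim(X)-dim(Y)=21-9=12


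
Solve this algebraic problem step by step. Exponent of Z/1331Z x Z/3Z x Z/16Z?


Exponent = lcm of the cyclic orders; pairwise coprime => product.
11^3*3^1*2^4=1331*3*16=63888


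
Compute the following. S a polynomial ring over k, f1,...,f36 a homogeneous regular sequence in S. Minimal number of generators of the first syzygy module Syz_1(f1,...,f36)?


Regular sequence => Koszul complex is the minimal free resolution.
Syz_1 minimally generated by Koszul relations f_i*e_j - f_j*e_i (i<j): mu(Syz_1) = beta_2 = C(m,2) = m(m-1)/2
m=36
36*35/2 = 630


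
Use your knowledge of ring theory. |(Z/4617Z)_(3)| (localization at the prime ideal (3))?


3-primary part: 4617=3^5*19
Size=3^5=243


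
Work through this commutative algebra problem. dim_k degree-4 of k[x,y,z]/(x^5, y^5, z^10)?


Need i<5, j<5, k<10 with i+j+k=4.
For each i, j ranges over max(0,4-i-9)..min(4,4-i):
  i=0: j in [0,4] -> 5
  i=1: j in [0,3] -> 4
  i=2: j in [0,2] -> 3
  i=3: j in [0,1] -> 2
  i=4: j in [0,0] -> 1
H(4) = 5+4+3+2+1 = 15
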